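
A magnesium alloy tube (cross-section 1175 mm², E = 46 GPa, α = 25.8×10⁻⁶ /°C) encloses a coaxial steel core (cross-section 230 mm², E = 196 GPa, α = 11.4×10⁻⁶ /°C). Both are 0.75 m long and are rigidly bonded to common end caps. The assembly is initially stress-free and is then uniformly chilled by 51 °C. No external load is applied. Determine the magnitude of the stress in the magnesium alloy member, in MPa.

σ ≈ 15.4 MPa (tensile)

Equilibrium of a rigid end plate with no external load gives equal and opposite internal forces ±P in the two members. Since α_{magnesium alloy} > α_{steel}, cooling drives the magnesium alloy into tension and the steel into compression.
Equating the net (thermal + elastic) strains gives |α₁ − α₂|·ΔT = P·[1/(A₁E₁) + 1/(A₂E₂)].
|α₁ − α₂|·ΔT = 14.4×10⁻⁶ × 51 = 0.0007344.
1/(A₁E₁) + 1/(A₂E₂) = 1/(1175×46×10³) + 1/(230×196×10³) = 4.068×10⁻⁸ N⁻¹.
So P = 0.0007344 / 4.068×10⁻⁸ = 18.05 kN.
σ_{magnesium alloy} = P/A₁ = 18050/1175 = 15.36 MPa, tensile.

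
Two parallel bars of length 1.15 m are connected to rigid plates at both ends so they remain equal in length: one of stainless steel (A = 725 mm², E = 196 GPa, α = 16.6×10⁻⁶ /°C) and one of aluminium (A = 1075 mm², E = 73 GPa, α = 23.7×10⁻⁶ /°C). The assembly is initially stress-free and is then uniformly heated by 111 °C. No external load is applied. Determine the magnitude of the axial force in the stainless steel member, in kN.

P ≈ 39.8 kN (tensile in the stainless steel)

Both members must finish at the same length. With the larger α, the aluminium tends to over-expand; the plates restrain it, putting the aluminium in compression and the stainless steel in tension. With no external load the two internal forces are equal and opposite, magnitude P.
Equating the net (thermal + elastic) strains gives |α₁ − α₂|·ΔT = P·[1/(A₁E₁) + 1/(A₂E₂)].
|α₁ − α₂|·ΔT = 7.1×10⁻⁶ × 111 = 0.0007881.
1/(A₁E₁) + 1/(A₂E₂) = 1/(725×196×10³) + 1/(1075×73×10³) = 1.978×10⁻⁸ N⁻¹.
So P = 0.0007881 / 1.978×10⁻⁸ = 39.84 kN.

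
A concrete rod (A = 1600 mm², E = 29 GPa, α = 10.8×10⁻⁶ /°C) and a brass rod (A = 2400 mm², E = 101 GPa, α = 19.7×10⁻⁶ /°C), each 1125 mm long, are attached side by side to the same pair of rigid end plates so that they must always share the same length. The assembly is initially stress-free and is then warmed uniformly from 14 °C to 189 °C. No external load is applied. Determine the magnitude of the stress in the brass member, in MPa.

σ ≈ 25.3 MPa (compressive)

Both members must finish at the same length. With the larger α, the brass tends to over-expand; the plates restrain it, putting the brass in compression and the concrete in tension. With no external load the two internal forces are equal and opposite, magnitude P.
Compatibility of the two members (thermal + elastic change equal): (α₁ − α₂)ΔT = P·[1/(A₁E₁) + 1/(A₂E₂)].
|α₁ − α₂|·ΔT = 8.9×10⁻⁶ × 175 = 0.001557.
1/(A₁E₁) + 1/(A₂E₂) = 1/(1600×29×10³) + 1/(2400×101×10³) = 2.568×10⁻⁸ N⁻¹.
So P = 0.001557 / 2.568×10⁻⁸ = 60.66 kN.
σ_{brass} = P/A₂ = 60660/2400 = 25.27 MPa, compressive.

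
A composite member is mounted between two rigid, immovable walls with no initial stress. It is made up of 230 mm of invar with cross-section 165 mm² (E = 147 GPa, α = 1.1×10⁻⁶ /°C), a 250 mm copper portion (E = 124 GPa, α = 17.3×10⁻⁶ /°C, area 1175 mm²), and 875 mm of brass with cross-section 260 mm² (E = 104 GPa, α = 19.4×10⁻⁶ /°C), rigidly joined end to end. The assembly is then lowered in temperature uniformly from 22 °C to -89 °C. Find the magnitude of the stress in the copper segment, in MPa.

Free thermal contraction of the whole bar: Σ αᵢΔT Lᵢ = 1.1×10⁻⁶×111×230 + 17.3×10⁻⁶×111×250 + 19.4×10⁻⁶×111×875 = 2.392 mm.
The rigid supports impose zero overall length change; the single axial force P common to all segments must satisfy P Σ Lᵢ/(AᵢEᵢ) = δ_free.
The series flexibility is Σ Lᵢ/(AᵢEᵢ) = 230/(165×147×10³) + 250/(1175×124×10³) + 875/(260×104×10³) = 4.356×10⁻⁵ mm/N.
So P = 2.392 / 4.356×10⁻⁵ = 54.92 kN, tensile.
σ_{copper} = P / A = 54920 / 1175 = 46.74 MPa.

σ ≈ 46.7 MPa (tensile)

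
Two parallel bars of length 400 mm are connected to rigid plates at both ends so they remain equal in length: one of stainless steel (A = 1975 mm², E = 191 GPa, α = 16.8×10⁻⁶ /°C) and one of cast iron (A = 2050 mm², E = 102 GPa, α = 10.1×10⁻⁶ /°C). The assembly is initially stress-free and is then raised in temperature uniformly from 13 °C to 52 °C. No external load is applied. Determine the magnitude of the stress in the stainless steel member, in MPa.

Both members must finish at the same length. With the larger α, the stainless steel tends to over-expand; the plates restrain it, putting the stainless steel in compression and the cast iron in tension. With no external load the two internal forces are equal and opposite, magnitude P.
Setting the final lengths equal and cancelling L: (α₁ − α₂)ΔT = P/(A₁E₁) + P/(A₂E₂).
|α₁ − α₂|·ΔT = 6.7×10⁻⁶ × 39 = 0.0002613.
1/(A₁E₁) + 1/(A₂E₂) = 1/(1975×191×10³) + 1/(2050×102×10³) = 7.433×10⁻⁹ N⁻¹.
So P = 0.0002613 / 7.433×10⁻⁹ = 35.15 kN.
σ_{stainless steel} = P/A₁ = 35150/1975 = 17.8 MPa, compressive.

σ ≈ 17.8 MPa (compressive)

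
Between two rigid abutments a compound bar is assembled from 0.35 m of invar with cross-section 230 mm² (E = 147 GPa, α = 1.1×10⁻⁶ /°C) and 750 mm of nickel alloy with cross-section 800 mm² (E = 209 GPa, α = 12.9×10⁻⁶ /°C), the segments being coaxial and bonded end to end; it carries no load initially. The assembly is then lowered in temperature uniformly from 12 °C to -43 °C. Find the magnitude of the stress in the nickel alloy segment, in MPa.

If the supports were absent, the total length change would be Σ αᵢΔT Lᵢ = 1.1×10⁻⁶×55×350 + 12.9×10⁻⁶×55×750 = 0.5533 mm.
The walls prevent any net length change, so an axial force P (same in every segment) develops. Compatibility: P · Σ Lᵢ/(AᵢEᵢ) = δ_free.
The series flexibility is Σ Lᵢ/(AᵢEᵢ) = 350/(230×147×10³) + 750/(800×209×10³) = 1.484×10⁻⁵ mm/N.
Hence P = δ_free / Σ(L/AE) = 0.5533/1.484×10⁻⁵ = 37.29 kN (tensile).
σ_{nickel alloy} = P / A = 37290 / 800 = 46.61 MPa.

σ ≈ 46.6 MPa (tensile)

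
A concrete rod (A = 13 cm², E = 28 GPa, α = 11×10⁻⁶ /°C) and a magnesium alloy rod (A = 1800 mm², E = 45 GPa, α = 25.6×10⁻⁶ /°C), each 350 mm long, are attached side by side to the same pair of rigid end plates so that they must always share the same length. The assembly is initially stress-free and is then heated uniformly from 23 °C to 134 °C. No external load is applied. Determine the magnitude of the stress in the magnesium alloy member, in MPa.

σ ≈ 22.6 MPa (compressive)

Both members must finish at the same length. With the larger α, the magnesium alloy tends to over-expand; the plates restrain it, putting the magnesium alloy in compression and the concrete in tension. With no external load the two internal forces are equal and opposite, magnitude P.
Setting the final lengths equal and cancelling L: (α₁ − α₂)ΔT = P/(A₁E₁) + P/(A₂E₂).
|α₁ − α₂|·ΔT = 14.6×10⁻⁶ × 111 = 0.001621.
1/(A₁E₁) + 1/(A₂E₂) = 1/(1300×28×10³) + 1/(1800×45×10³) = 3.982×10⁻⁸ N⁻¹.
P = 0.001621 / 3.982×10⁻⁸ = 40700 N = 40.7 kN.
σ_{magnesium alloy} = P/A₂ = 40700/1800 = 22.61 MPa, compressive.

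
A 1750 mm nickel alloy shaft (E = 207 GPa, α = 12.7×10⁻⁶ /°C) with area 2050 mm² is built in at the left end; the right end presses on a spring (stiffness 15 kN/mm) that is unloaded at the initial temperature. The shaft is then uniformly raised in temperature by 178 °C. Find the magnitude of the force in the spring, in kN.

P ≈ 55.9 kN

If the spring were absent the shaft would lengthen by αΔT L = 12.7×10⁻⁶ × 178 × 1750 = 3.956 mm.
Let P be the compressive force at the spring. The shaft shortens elastically by PL/(AE) and the spring compresses by P/k; together these equal δ_free.
P [ L/(AE) + 1/k ] = δ_free → P [ 1750/(2050×207×10³) + 1/(15×10³) ] = 3.956.
P = 3.956 / 7.079×10⁻⁵ = 55880 N.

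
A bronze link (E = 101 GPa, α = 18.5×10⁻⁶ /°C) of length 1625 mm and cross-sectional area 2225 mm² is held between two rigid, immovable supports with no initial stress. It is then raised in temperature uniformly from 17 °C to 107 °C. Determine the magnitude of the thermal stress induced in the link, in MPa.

σ ≈ 168 MPa (compressive)

The supports are rigid, so the total axial strain is zero. The restrained thermal strain is ε = αΔT = 18.5×10⁻⁶ × 90 = 1665×10⁻⁶.
The stress required to suppress this strain is σ = Eε = 101×10³ × 1665×10⁻⁶ = 168.2 MPa, compressive since the link is trying to expand.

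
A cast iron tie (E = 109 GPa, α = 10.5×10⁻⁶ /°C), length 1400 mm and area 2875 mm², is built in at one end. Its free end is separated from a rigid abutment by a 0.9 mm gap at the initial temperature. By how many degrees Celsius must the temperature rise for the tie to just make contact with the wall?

ΔT ≈ 61.2 °C

The gap closes when αΔT L = 0.9 mm, since the tie is still unstressed at that instant.
ΔT = 0.9 / (10.5×10⁻⁶ × 1400) = 61.22 °C.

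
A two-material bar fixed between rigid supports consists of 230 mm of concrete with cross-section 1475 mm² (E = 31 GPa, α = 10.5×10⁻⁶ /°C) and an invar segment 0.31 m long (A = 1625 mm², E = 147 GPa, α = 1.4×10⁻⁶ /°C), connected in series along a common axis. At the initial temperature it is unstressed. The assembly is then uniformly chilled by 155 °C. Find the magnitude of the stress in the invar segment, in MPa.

σ ≈ 42.9 MPa (tensile)

With the walls removed the bar would change length by δ_free = Σ αᵢΔT Lᵢ = 10.5×10⁻⁶×155×230 + 1.4×10⁻⁶×155×310 = 0.4416 mm.
The rigid supports impose zero overall length change; the single axial force P common to all segments must satisfy P Σ Lᵢ/(AᵢEᵢ) = δ_free.
Σ Lᵢ/(AᵢEᵢ) = 230/(1475×31×10³) + 310/(1625×147×10³) = 6.328×10⁻⁶ mm/N.
So P = 0.4416 / 6.328×10⁻⁶ = 69.79 kN, tensile.
σ_{invar} = P / A = 69790 / 1625 = 42.95 MPa.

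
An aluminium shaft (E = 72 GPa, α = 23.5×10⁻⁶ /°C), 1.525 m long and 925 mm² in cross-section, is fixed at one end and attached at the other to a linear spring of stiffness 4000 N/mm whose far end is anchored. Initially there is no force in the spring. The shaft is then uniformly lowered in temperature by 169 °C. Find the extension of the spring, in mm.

δ ≈ 5.55 mm

If the spring were absent the shaft would shorten by αΔT L = 23.5×10⁻⁶ × 169 × 1525 = 6.057 mm.
Let P be the tensile force in the spring. The shaft extends elastically by PL/(AE) and the spring stretches by P/k; together these equal δ_free.
P [ L/(AE) + 1/k ] = δ_free → P [ 1525/(925×72×10³) + 1/(4000) ] = 6.057.
P = 6.057 / 0.0002729 = 22190 N.
Spring extension = P/k = 22190/(4000) = 5.548 mm.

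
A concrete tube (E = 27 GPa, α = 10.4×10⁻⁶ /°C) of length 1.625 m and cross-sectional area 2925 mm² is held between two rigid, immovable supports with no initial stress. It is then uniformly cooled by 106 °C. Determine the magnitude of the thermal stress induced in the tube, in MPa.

σ ≈ 29.8 MPa (tensile)

Because both ends are immovable the net strain is zero, and the suppressed thermal strain is αΔT = 10.4×10⁻⁶ × 106 = 1102.4×10⁻⁶.
σ = EαΔT = 27×10³ × 10.4×10⁻⁶ × 106 = 29.76 MPa (tensile; the tube is trying to contract).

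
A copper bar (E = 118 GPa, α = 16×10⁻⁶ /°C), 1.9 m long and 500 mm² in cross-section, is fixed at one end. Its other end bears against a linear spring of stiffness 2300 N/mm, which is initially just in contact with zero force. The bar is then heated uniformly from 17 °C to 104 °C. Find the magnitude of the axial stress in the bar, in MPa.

σ ≈ 11.3 MPa (compressive)

The unrestrained thermal change is αΔT L = 16×10⁻⁶ × 87 × 1900 = 2.645 mm.
Let P be the compressive force at the spring. The bar shortens elastically by PL/(AE) and the spring compresses by P/k; together these equal δ_free.
So P = δ_free / [L/(AE) + 1/k] = 2.645 / [ 1900/(500×118×10³) + 1/(2300) ].
P = 2.645 / 0.000467 = 5664 N.
σ = P/A = 5664/500 = 11.33 MPa.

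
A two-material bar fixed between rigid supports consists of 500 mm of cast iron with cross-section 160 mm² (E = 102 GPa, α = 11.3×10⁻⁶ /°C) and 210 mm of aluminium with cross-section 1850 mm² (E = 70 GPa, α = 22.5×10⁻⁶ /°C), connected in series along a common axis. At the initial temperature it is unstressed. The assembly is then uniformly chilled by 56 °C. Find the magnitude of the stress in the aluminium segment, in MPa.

If the supports were absent, the total length change would be Σ αᵢΔT Lᵢ = 11.3×10⁻⁶×56×500 + 22.5×10⁻⁶×56×210 = 0.581 mm.
The rigid supports impose zero overall length change; the single axial force P common to all segments must satisfy P Σ Lᵢ/(AᵢEᵢ) = δ_free.
Σ Lᵢ/(AᵢEᵢ) = 500/(160×102×10³) + 210/(1850×70×10³) = 3.226×10⁻⁵ mm/N.
So P = 0.581 / 3.226×10⁻⁵ = 18.01 kN, tensile.
σ_{aluminium} = P / A = 18010 / 1850 = 9.735 MPa.

σ ≈ 9.74 MPa (tensile)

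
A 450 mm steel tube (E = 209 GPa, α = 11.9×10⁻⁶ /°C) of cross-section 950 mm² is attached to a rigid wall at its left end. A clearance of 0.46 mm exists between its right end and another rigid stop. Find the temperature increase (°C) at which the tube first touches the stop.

ΔT ≈ 85.9 °C

Contact occurs when the free expansion equals the gap: αΔT L = 0.46 mm.
ΔT = 0.46 / (11.9×10⁻⁶ × 450) = 85.9 °C.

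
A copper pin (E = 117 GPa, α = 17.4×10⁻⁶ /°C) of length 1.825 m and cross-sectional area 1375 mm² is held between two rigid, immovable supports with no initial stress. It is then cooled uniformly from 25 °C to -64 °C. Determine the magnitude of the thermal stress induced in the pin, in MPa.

Because both ends are immovable the net strain is zero, and the suppressed thermal strain is αΔT = 17.4×10⁻⁶ × 89 = 1548.6×10⁻⁶.
The stress required to suppress this strain is σ = Eε = 117×10³ × 1548.6×10⁻⁶ = 181.2 MPa, tensile since the pin is trying to contract.

σ ≈ 181 MPa (tensile)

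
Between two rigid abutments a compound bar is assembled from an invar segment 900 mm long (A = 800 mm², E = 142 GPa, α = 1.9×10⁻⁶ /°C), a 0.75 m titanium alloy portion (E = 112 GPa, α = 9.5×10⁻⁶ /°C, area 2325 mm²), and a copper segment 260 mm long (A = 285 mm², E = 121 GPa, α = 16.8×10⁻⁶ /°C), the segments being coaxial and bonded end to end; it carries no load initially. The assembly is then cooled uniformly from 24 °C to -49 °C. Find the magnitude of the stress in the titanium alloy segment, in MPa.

If the supports were absent, the total length change would be Σ αᵢΔT Lᵢ = 1.9×10⁻⁶×73×900 + 9.5×10⁻⁶×73×750 + 16.8×10⁻⁶×73×260 = 0.9638 mm.
The rigid supports impose zero overall length change; the single axial force P common to all segments must satisfy P Σ Lᵢ/(AᵢEᵢ) = δ_free.
Σ Lᵢ/(AᵢEᵢ) = 900/(800×142×10³) + 750/(2325×112×10³) + 260/(285×121×10³) = 1.834×10⁻⁵ mm/N.
So P = 0.9638 / 1.834×10⁻⁵ = 52.55 kN, tensile.
σ_{titanium alloy} = P / A = 52550 / 2325 = 22.6 MPa.

σ ≈ 22.6 MPa (tensile)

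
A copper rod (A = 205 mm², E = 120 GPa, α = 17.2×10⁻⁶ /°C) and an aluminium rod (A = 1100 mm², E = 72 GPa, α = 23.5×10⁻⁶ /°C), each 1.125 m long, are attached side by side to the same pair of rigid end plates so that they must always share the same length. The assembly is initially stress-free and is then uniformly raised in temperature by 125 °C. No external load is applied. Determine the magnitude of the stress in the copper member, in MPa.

σ ≈ 72.1 MPa (tensile)

Both members must finish at the same length. With the larger α, the aluminium tends to over-expand; the plates restrain it, putting the aluminium in compression and the copper in tension. With no external load the two internal forces are equal and opposite, magnitude P.
Compatibility of the two members (thermal + elastic change equal): (α₁ − α₂)ΔT = P·[1/(A₁E₁) + 1/(A₂E₂)].
|α₁ − α₂|·ΔT = 6.3×10⁻⁶ × 125 = 0.0007875.
1/(A₁E₁) + 1/(A₂E₂) = 1/(205×120×10³) + 1/(1100×72×10³) = 5.328×10⁻⁸ N⁻¹.
So P = 0.0007875 / 5.328×10⁻⁸ = 14.78 kN.
σ_{copper} = P/A₁ = 14780/205 = 72.1 MPa, tensile.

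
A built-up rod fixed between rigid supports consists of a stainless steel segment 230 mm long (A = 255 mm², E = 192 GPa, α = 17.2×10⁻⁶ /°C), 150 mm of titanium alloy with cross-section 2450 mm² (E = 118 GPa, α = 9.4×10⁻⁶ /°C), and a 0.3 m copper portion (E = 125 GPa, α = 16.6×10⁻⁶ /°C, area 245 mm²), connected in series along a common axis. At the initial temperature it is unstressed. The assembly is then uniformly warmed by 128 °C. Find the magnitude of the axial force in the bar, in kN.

P ≈ 88.2 kN (compressive)

Free thermal expansion of the whole bar: Σ αᵢΔT Lᵢ = 17.2×10⁻⁶×128×230 + 9.4×10⁻⁶×128×150 + 16.6×10⁻⁶×128×300 = 1.324 mm.
The rigid supports impose zero overall length change; the single axial force P common to all segments must satisfy P Σ Lᵢ/(AᵢEᵢ) = δ_free.
The series flexibility is Σ Lᵢ/(AᵢEᵢ) = 230/(255×192×10³) + 150/(2450×118×10³) + 300/(245×125×10³) = 1.501×10⁻⁵ mm/N.
P = 1.324 / 1.501×10⁻⁵ = 88210 N = 88.21 kN, compressive.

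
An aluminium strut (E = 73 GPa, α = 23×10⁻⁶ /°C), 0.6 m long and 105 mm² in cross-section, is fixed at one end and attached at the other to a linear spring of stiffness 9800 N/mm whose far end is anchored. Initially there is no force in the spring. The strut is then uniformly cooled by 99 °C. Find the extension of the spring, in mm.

The unrestrained thermal change is αΔT L = 23×10⁻⁶ × 99 × 600 = 1.366 mm.
Let P be the tensile force in the spring. The strut extends elastically by PL/(AE) and the spring stretches by P/k; together these equal δ_free.
So P = δ_free / [L/(AE) + 1/k] = 1.366 / [ 600/(105×73×10³) + 1/(9800) ].
P = 1.366 / 0.0001803 = 7577 N.
Spring extension = P/k = 7577/(9800) = 0.7731 mm.

δ ≈ 0.773 mm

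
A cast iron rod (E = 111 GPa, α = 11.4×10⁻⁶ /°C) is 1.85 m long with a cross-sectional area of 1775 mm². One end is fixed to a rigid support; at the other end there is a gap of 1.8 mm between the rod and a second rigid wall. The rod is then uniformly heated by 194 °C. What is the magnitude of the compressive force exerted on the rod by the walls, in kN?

If the wall were absent the rod would grow by αΔT L = 11.4×10⁻⁶ × 194 × 1850 = 4.091 mm.
After closing the 1.8 mm clearance, 4.091 − 1.8 = 2.291 mm of expansion remains to be suppressed by the wall.
That suppressed elongation corresponds to σ = E·Δ/L = 111×10³ × 2.291/1850 = 137.5 MPa.
Force on the wall = σA = 137.5 × 1775 mm² = 244 kN.

P ≈ 244 kN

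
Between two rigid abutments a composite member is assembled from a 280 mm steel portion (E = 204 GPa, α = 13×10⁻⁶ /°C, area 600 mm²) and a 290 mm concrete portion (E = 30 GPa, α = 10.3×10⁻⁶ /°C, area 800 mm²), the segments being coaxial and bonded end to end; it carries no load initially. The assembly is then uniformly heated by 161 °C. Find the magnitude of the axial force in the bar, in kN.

P ≈ 74.2 kN (compressive)

Free thermal expansion of the whole bar: Σ αᵢΔT Lᵢ = 13×10⁻⁶×161×280 + 10.3×10⁻⁶×161×290 = 1.067 mm.
Since the ends are fixed, an axial force P builds up, equal in every segment, with P · Σ Lᵢ/(AᵢEᵢ) = δ_free.
Σ Lᵢ/(AᵢEᵢ) = 280/(600×204×10³) + 290/(800×30×10³) = 1.437×10⁻⁵ mm/N.
P = 1.067 / 1.437×10⁻⁵ = 74240 N = 74.24 kN, compressive.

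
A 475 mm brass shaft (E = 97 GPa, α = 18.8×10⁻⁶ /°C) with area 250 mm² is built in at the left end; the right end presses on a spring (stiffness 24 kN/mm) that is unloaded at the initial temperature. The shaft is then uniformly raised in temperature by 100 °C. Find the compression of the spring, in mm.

δ ≈ 0.607 mm

If the spring were absent the shaft would lengthen by αΔT L = 18.8×10⁻⁶ × 100 × 475 = 0.893 mm.
Let P be the compressive force at the spring. The shaft shortens elastically by PL/(AE) and the spring compresses by P/k; together these equal δ_free.
So P = δ_free / [L/(AE) + 1/k] = 0.893 / [ 475/(250×97×10³) + 1/(24×10³) ].
P = 0.893 / 6.125×10⁻⁵ = 14580 N.
Spring compression = P/k = 14580/(24×10³) = 0.6074 mm.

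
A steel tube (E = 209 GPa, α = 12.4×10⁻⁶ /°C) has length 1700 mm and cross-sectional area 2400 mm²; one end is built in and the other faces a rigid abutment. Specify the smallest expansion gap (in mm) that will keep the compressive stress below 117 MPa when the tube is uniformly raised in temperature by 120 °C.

Free expansion if unrestrained: δ_free = αΔT L = 12.4×10⁻⁶ × 120 × 1700 = 2.53 mm.
At the allowable stress the elastic shortening the wall may impose is σL/E = 117 × 1700 / (209×10³) = 0.9517 mm.
The gap must absorb the remainder: g_min = 2.53 − 0.9517 = 1.578 mm.

g ≈ 1.58 mm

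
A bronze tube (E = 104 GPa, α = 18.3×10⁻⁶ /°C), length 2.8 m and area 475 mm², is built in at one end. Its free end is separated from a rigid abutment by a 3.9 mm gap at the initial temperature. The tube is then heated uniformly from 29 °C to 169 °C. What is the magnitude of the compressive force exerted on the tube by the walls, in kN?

Free thermal elongation = αΔT L = 18.3×10⁻⁶ × 140 × 2800 = 7.174 mm.
After closing the 3.9 mm clearance, 7.174 − 3.9 = 3.274 mm of expansion remains to be suppressed by the wall.
So σ = E(δ_free − g)/L = 104×10³ × 3.274/2800 = 121.6 MPa.
P = σA = 121.6 × 475 = 57.76 kN.

P ≈ 57.8 kN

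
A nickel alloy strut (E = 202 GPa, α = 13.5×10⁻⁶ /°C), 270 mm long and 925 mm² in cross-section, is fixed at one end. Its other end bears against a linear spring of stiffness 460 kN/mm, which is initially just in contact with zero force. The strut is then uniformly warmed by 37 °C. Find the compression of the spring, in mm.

δ ≈ 0.081 mm

Free thermal expansion: δ_free = αΔT L = 13.5×10⁻⁶ × 37 × 270 = 0.1349 mm.
With a force P in the spring, the elastic change of the strut is PL/(AE) and that of the spring is P/k; compatibility requires their sum to equal δ_free.
So P = δ_free / [L/(AE) + 1/k] = 0.1349 / [ 270/(925×202×10³) + 1/(460×10³) ].
P = 0.1349 / 3.619×10⁻⁶ = 37270 N.
Spring compression = P/k = 37270/(460×10³) = 0.08101 mm.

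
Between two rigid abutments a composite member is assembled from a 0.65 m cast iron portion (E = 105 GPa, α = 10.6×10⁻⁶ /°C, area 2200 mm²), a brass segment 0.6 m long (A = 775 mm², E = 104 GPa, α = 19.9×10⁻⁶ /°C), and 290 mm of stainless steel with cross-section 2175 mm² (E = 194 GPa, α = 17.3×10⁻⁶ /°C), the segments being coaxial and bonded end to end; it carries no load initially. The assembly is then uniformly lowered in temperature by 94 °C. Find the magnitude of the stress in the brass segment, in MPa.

Free thermal contraction of the whole bar: Σ αᵢΔT Lᵢ = 10.6×10⁻⁶×94×650 + 19.9×10⁻⁶×94×600 + 17.3×10⁻⁶×94×290 = 2.242 mm.
Since the ends are fixed, an axial force P builds up, equal in every segment, with P · Σ Lᵢ/(AᵢEᵢ) = δ_free.
The series flexibility is Σ Lᵢ/(AᵢEᵢ) = 650/(2200×105×10³) + 600/(775×104×10³) + 290/(2175×194×10³) = 1.095×10⁻⁵ mm/N.
P = 2.242 / 1.095×10⁻⁵ = 204800 N = 204.8 kN, tensile.
σ_{brass} = P / A = 204800 / 775 = 264.3 MPa.

σ ≈ 264 MPa (tensile)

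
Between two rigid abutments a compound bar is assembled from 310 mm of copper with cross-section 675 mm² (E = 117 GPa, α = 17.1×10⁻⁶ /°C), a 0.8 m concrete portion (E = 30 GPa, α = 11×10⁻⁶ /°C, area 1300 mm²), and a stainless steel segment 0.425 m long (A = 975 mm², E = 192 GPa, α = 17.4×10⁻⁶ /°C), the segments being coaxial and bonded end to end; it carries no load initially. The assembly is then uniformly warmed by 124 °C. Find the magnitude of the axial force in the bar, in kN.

With the walls removed the bar would change length by δ_free = Σ αᵢΔT Lᵢ = 17.1×10⁻⁶×124×310 + 11×10⁻⁶×124×800 + 17.4×10⁻⁶×124×425 = 2.666 mm.
The rigid supports impose zero overall length change; the single axial force P common to all segments must satisfy P Σ Lᵢ/(AᵢEᵢ) = δ_free.
The series flexibility is Σ Lᵢ/(AᵢEᵢ) = 310/(675×117×10³) + 800/(1300×30×10³) + 425/(975×192×10³) = 2.671×10⁻⁵ mm/N.
So P = 2.666 / 2.671×10⁻⁵ = 99.8 kN, compressive.

P ≈ 99.8 kN (compressive)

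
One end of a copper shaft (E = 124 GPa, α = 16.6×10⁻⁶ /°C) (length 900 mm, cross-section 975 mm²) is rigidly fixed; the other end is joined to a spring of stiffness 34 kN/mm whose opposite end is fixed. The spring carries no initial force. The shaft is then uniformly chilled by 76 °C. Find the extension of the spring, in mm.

δ ≈ 0.906 mm

Free thermal contraction: δ_free = αΔT L = 16.6×10⁻⁶ × 76 × 900 = 1.135 mm.
With a force P in the spring, the elastic change of the shaft is PL/(AE) and that of the spring is P/k; compatibility requires their sum to equal δ_free.
P [ L/(AE) + 1/k ] = δ_free → P [ 900/(975×124×10³) + 1/(34×10³) ] = 1.135.
P = 1.135 / 3.686×10⁻⁵ = 30810 N.
Spring extension = P/k = 30810/(34×10³) = 0.9061 mm.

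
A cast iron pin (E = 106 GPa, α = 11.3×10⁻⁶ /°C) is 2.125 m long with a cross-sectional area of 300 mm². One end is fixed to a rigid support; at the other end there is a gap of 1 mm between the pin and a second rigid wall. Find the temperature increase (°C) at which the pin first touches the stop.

Contact occurs when the free expansion equals the gap: αΔT L = 1 mm.
So ΔT = g/(αL) = 1/(11.3×10⁻⁶ × 2125) = 41.64 °C.

ΔT ≈ 41.6 °C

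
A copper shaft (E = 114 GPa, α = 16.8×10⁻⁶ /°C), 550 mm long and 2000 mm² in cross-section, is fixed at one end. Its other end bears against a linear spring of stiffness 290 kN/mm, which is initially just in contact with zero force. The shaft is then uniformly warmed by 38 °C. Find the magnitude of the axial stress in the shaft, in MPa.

Free thermal expansion: δ_free = αΔT L = 16.8×10⁻⁶ × 38 × 550 = 0.3511 mm.
With a force P in the spring, the elastic change of the shaft is PL/(AE) and that of the spring is P/k; compatibility requires their sum to equal δ_free.
P [ L/(AE) + 1/k ] = δ_free → P [ 550/(2000×114×10³) + 1/(290×10³) ] = 0.3511.
P = 0.3511 / 5.861×10⁻⁶ = 59910 N.
σ = P/A = 59910/2000 = 29.96 MPa.

σ ≈ 30 MPa (compressive)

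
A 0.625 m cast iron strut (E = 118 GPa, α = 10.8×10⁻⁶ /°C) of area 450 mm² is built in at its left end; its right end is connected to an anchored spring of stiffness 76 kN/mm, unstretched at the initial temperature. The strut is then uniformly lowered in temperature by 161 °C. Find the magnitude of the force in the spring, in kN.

If the spring were absent the strut would shorten by αΔT L = 10.8×10⁻⁶ × 161 × 625 = 1.087 mm.
With a force P in the spring, the elastic change of the strut is PL/(AE) and that of the spring is P/k; compatibility requires their sum to equal δ_free.
P [ L/(AE) + 1/k ] = δ_free → P [ 625/(450×118×10³) + 1/(76×10³) ] = 1.087.
P = 1.087 / 2.493×10⁻⁵ = 43600 N.

P ≈ 43.6 kN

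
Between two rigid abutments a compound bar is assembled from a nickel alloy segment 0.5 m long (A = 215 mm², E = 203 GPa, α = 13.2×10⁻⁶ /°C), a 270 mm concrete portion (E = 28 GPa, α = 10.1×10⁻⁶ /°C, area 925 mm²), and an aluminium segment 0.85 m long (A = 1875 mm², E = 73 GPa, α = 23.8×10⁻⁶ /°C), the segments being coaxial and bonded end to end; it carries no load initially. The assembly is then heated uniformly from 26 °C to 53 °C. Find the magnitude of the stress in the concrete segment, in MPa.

With the walls removed the bar would change length by δ_free = Σ αᵢΔT Lᵢ = 13.2×10⁻⁶×27×500 + 10.1×10⁻⁶×27×270 + 23.8×10⁻⁶×27×850 = 0.798 mm.
Since the ends are fixed, an axial force P builds up, equal in every segment, with P · Σ Lᵢ/(AᵢEᵢ) = δ_free.
The series flexibility is Σ Lᵢ/(AᵢEᵢ) = 500/(215×203×10³) + 270/(925×28×10³) + 850/(1875×73×10³) = 2.809×10⁻⁵ mm/N.
So P = 0.798 / 2.809×10⁻⁵ = 28.41 kN, compressive.
σ_{concrete} = P / A = 28410 / 925 = 30.71 MPa.

σ ≈ 30.7 MPa (compressive)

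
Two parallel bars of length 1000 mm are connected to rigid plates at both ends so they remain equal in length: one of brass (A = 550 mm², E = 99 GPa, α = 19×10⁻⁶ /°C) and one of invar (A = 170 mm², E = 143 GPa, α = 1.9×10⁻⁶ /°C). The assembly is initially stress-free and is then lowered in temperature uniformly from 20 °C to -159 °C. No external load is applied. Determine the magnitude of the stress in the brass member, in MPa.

Equilibrium of a rigid end plate with no external load gives equal and opposite internal forces ±P in the two members. Since α_{brass} > α_{invar}, cooling drives the brass into tension and the invar into compression.
Equating the net (thermal + elastic) strains gives |α₁ − α₂|·ΔT = P·[1/(A₁E₁) + 1/(A₂E₂)].
|α₁ − α₂|·ΔT = 17.1×10⁻⁶ × 179 = 0.003061.
1/(A₁E₁) + 1/(A₂E₂) = 1/(550×99×10³) + 1/(170×143×10³) = 5.95×10⁻⁸ N⁻¹.
P = 0.003061 / 5.95×10⁻⁸ = 51440 N = 51.44 kN.
σ_{brass} = P/A₁ = 51440/550 = 93.53 MPa, tensile.

σ ≈ 93.5 MPa (tensile)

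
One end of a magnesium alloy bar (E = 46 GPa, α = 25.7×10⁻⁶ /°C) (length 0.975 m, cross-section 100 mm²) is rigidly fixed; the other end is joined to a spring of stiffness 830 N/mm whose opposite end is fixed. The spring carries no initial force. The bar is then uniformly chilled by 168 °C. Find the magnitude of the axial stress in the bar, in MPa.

If the spring were absent the bar would shorten by αΔT L = 25.7×10⁻⁶ × 168 × 975 = 4.21 mm.
Let P be the tensile force in the spring. The bar extends elastically by PL/(AE) and the spring stretches by P/k; together these equal δ_free.
So P = δ_free / [L/(AE) + 1/k] = 4.21 / [ 975/(100×46×10³) + 1/(830) ].
P = 4.21 / 0.001417 = 2971 N.
σ = P/A = 2971/100 = 29.71 MPa.

σ ≈ 29.7 MPa (tensile)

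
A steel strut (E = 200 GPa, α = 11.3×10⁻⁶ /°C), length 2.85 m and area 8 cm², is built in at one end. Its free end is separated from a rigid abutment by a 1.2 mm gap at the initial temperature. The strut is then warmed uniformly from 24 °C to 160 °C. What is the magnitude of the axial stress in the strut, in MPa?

σ ≈ 223 MPa (compressive)

If the wall were absent the strut would grow by αΔT L = 11.3×10⁻⁶ × 136 × 2850 = 4.38 mm.
This exceeds the 1.2 mm gap, so the wall pushes back. The portion of expansion that must be recovered elastically is δ_free − gap = 4.38 − 1.2 = 3.18 mm.
That suppressed elongation corresponds to σ = E·Δ/L = 200×10³ × 3.18/2850 = 223.1 MPa.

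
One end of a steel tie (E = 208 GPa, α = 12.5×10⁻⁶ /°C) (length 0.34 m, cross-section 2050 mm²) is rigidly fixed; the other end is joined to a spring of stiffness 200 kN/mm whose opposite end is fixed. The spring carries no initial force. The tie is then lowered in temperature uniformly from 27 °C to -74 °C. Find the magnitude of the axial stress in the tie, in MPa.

Free thermal contraction: δ_free = αΔT L = 12.5×10⁻⁶ × 101 × 340 = 0.4292 mm.
With a force P in the spring, the elastic change of the tie is PL/(AE) and that of the spring is P/k; compatibility requires their sum to equal δ_free.
P [ L/(AE) + 1/k ] = δ_free → P [ 340/(2050×208×10³) + 1/(200×10³) ] = 0.4292.
P = 0.4292 / 5.797×10⁻⁶ = 74040 N.
σ = P/A = 74040/2050 = 36.12 MPa.

σ ≈ 36.1 MPa (tensile)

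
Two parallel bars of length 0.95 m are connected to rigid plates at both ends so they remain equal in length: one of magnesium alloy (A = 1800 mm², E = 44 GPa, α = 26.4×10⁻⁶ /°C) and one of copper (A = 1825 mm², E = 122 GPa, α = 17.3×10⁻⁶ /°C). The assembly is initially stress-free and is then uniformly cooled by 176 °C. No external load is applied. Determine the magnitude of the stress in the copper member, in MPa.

The magnesium alloy has the larger α, so on cooling it would change length more than the copper if both were free. The rigid plates force a common final length, so the magnesium alloy is put into tension and the copper into compression, with equal and opposite forces P (no external load).
Setting the final lengths equal and cancelling L: (α₁ − α₂)ΔT = P/(A₁E₁) + P/(A₂E₂).
|α₁ − α₂|·ΔT = 9.1×10⁻⁶ × 176 = 0.001602.
1/(A₁E₁) + 1/(A₂E₂) = 1/(1800×44×10³) + 1/(1825×122×10³) = 1.712×10⁻⁸ N⁻¹.
So P = 0.001602 / 1.712×10⁻⁸ = 93.56 kN.
σ_{copper} = P/A₂ = 93560/1825 = 51.27 MPa, compressive.

σ ≈ 51.3 MPa (compressive)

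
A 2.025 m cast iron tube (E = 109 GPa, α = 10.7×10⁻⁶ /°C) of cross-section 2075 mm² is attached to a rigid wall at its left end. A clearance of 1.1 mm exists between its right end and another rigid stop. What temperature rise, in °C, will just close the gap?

The gap closes when αΔT L = 1.1 mm, since the tube is still unstressed at that instant.
So ΔT = g/(αL) = 1.1/(10.7×10⁻⁶ × 2025) = 50.77 °C.

ΔT ≈ 50.8 °C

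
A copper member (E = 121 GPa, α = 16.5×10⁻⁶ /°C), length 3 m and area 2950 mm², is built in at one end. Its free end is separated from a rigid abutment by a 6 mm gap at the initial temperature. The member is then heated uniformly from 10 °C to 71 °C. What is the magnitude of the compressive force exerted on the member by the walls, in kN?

Unrestrained expansion: δ_free = αΔT L = 16.5×10⁻⁶ × 61 × 3000 = 3.019 mm.
Since δ_free = 3.02 mm is less than the 6 mm gap, the member never touches the wall. No axial force develops.

P ≈ 0 kN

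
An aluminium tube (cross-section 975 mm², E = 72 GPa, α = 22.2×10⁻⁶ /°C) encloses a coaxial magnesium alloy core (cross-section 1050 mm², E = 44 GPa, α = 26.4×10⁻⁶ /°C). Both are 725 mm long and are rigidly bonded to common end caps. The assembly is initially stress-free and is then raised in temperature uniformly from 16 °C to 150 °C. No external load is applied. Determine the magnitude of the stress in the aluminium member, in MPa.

Both members must finish at the same length. With the larger α, the magnesium alloy tends to over-expand; the plates restrain it, putting the magnesium alloy in compression and the aluminium in tension. With no external load the two internal forces are equal and opposite, magnitude P.
Compatibility of the two members (thermal + elastic change equal): (α₁ − α₂)ΔT = P·[1/(A₁E₁) + 1/(A₂E₂)].
|α₁ − α₂|·ΔT = 4.2×10⁻⁶ × 134 = 0.0005628.
1/(A₁E₁) + 1/(A₂E₂) = 1/(975×72×10³) + 1/(1050×44×10³) = 3.589×10⁻⁸ N⁻¹.
P = 0.0005628 / 3.589×10⁻⁸ = 15680 N = 15.68 kN.
σ_{aluminium} = P/A₁ = 15680/975 = 16.08 MPa, tensile.

σ ≈ 16.1 MPa (tensile)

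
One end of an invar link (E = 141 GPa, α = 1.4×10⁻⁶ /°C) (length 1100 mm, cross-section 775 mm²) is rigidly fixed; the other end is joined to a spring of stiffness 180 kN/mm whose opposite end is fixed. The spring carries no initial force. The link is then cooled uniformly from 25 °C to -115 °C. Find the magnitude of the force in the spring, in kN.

P ≈ 13.8 kN

The unrestrained thermal change is αΔT L = 1.4×10⁻⁶ × 140 × 1100 = 0.2156 mm.
With a force P in the spring, the elastic change of the link is PL/(AE) and that of the spring is P/k; compatibility requires their sum to equal δ_free.
P [ L/(AE) + 1/k ] = δ_free → P [ 1100/(775×141×10³) + 1/(180×10³) ] = 0.2156.
P = 0.2156 / 1.562×10⁻⁵ = 13800 N.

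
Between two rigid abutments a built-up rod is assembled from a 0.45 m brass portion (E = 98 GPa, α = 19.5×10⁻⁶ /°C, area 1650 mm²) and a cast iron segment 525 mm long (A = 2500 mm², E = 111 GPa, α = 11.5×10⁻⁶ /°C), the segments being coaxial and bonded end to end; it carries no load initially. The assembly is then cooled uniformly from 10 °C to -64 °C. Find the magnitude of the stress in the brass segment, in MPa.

σ ≈ 142 MPa (tensile)

Free thermal contraction of the whole bar: Σ αᵢΔT Lᵢ = 19.5×10⁻⁶×74×450 + 11.5×10⁻⁶×74×525 = 1.096 mm.
Since the ends are fixed, an axial force P builds up, equal in every segment, with P · Σ Lᵢ/(AᵢEᵢ) = δ_free.
Σ Lᵢ/(AᵢEᵢ) = 450/(1650×98×10³) + 525/(2500×111×10³) = 4.675×10⁻⁶ mm/N.
Hence P = δ_free / Σ(L/AE) = 1.096/4.675×10⁻⁶ = 234.5 kN (tensile).
σ_{brass} = P / A = 234500 / 1650 = 142.1 MPa.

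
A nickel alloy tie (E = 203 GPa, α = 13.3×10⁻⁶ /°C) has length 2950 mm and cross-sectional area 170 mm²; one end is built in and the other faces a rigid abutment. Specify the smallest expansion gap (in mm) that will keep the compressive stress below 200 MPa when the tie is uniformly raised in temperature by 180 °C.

With no wall the tie would lengthen by αΔT L = 13.3×10⁻⁶ × 180 × 2950 = 7.062 mm.
A stress of 200 MPa corresponds to the wall pushing the tie back by σL/E = 200×2950/(203×10³) = 2.906 mm.
So the gap has to take up the difference, g_min = δ_free − σL/E = 7.062 − 2.906 = 4.156 mm.

g ≈ 4.16 mm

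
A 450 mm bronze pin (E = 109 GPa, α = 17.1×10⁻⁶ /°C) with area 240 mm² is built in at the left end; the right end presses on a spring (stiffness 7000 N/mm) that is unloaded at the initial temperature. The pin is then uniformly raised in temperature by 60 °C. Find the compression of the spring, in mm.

The unrestrained thermal change is αΔT L = 17.1×10⁻⁶ × 60 × 450 = 0.4617 mm.
With a force P in the spring, the elastic change of the pin is PL/(AE) and that of the spring is P/k; compatibility requires their sum to equal δ_free.
So P = δ_free / [L/(AE) + 1/k] = 0.4617 / [ 450/(240×109×10³) + 1/(7000) ].
P = 0.4617 / 0.0001601 = 2885 N.
Spring compression = P/k = 2885/(7000) = 0.4121 mm.

δ ≈ 0.412 mm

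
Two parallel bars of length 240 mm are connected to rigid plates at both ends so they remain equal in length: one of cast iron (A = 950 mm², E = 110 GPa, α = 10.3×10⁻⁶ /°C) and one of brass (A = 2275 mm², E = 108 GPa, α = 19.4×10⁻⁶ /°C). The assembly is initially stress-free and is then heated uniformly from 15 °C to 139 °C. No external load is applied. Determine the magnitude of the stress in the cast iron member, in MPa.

Equilibrium of a rigid end plate with no external load gives equal and opposite internal forces ±P in the two members. Since α_{brass} > α_{cast iron}, heating drives the brass into compression and the cast iron into tension.
Equating the net (thermal + elastic) strains gives |α₁ − α₂|·ΔT = P·[1/(A₁E₁) + 1/(A₂E₂)].
|α₁ − α₂|·ΔT = 9.1×10⁻⁶ × 124 = 0.001128.
1/(A₁E₁) + 1/(A₂E₂) = 1/(950×110×10³) + 1/(2275×108×10³) = 1.364×10⁻⁸ N⁻¹.
P = 0.001128 / 1.364×10⁻⁸ = 82730 N = 82.73 kN.
σ_{cast iron} = P/A₁ = 82730/950 = 87.09 MPa, tensile.

σ ≈ 87.1 MPa (tensile)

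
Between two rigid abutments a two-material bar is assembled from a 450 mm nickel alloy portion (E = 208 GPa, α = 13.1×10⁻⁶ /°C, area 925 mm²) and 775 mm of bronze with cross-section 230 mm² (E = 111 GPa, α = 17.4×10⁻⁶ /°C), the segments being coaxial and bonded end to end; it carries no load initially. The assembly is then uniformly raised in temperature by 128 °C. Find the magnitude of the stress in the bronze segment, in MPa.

σ ≈ 330 MPa (compressive)

Free thermal expansion of the whole bar: Σ αᵢΔT Lᵢ = 13.1×10⁻⁶×128×450 + 17.4×10⁻⁶×128×775 = 2.481 mm.
The walls prevent any net length change, so an axial force P (same in every segment) develops. Compatibility: P · Σ Lᵢ/(AᵢEᵢ) = δ_free.
The series flexibility is Σ Lᵢ/(AᵢEᵢ) = 450/(925×208×10³) + 775/(230×111×10³) = 3.27×10⁻⁵ mm/N.
So P = 2.481 / 3.27×10⁻⁵ = 75.87 kN, compressive.
σ_{bronze} = P / A = 75870 / 230 = 329.9 MPa.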